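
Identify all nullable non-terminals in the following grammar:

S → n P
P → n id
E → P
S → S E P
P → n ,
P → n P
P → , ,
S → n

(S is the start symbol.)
None

A non-terminal is nullable if it can derive ε (the empty string): either it has an ε-production, or it has a production whose right-hand side consists entirely of nullable non-terminals.

There are no ε-productions, so no non-terminal can derive ε.
No non-terminals are nullable.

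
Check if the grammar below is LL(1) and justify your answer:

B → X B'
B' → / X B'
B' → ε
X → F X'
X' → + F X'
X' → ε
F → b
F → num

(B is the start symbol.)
A grammar is LL(1) if for each non-terminal N with multiple productions, the predict sets of those productions are pairwise disjoint, where PREDICT(N → α) = (FIRST(α) \ {ε}) ∪ (FOLLOW(N) if α ⇒* ε).

Relevant sets:
  FOLLOW(B') = { $ }
  FOLLOW(X') = { $, '/' }

For B':
  PREDICT(B' → '/' X B') = { '/' }
  PREDICT(B' → ε) = { $ }
For X':
  PREDICT(X' → '+' F X') = { '+' }
  PREDICT(X' → ε) = { $, '/' }
For F:
  PREDICT(F → b) = { 'b' }
  PREDICT(F → num) = { 'num' }
B, X have a single production, so nothing to check there.

All predict sets are disjoint. The grammar IS LL(1).

Answer: Yes, the grammar is LL(1).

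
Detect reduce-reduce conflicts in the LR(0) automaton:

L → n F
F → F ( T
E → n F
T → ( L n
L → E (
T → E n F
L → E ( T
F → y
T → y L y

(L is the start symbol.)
Yes — I4: [E → n F .] vs [L → n F .]

A reduce-reduce conflict occurs when an LR(0) state has two complete items [A → α .] and [B → β .] — both call for a reduction, and with no lookahead the parser cannot choose between them.

Augment with L' → L and build the canonical LR(0) collection (I0 = CLOSURE({[L' → . L]}), then GOTO on every symbol after a dot until no new states appear). It has 21 states:
  I0: { [E → . n F], [L → . E ( T], [L → . E (], [L → . n F], [L' → . L] }  — shift
  I1: { [L → E . ( T], [L → E . (] }  — shift
  I2: { [L' → L .] }  — accept
  I3: { [E → n . F], [F → . F ( T], [F → . y], [L → n . F] }  — shift
  I4: { [E → n F .], [F → F . ( T], [L → n F .] }  — shift, 2 reduces
  I5: { [F → y .] }  — reduce
  I6: { [E → . n F], [F → F ( . T], [T → . ( L n], [T → . E n F], [T → . y L y] }  — shift
  I7: { [E → . n F], [L → . E ( T], [L → . E (], [L → . n F], [T → ( . L n] }  — shift
  I8: { [T → E . n F] }  — shift
  I9: { [F → F ( T .] }  — reduce
  I10: { [E → n . F], [F → . F ( T], [F → . y] }  — shift
  I11: { [E → . n F], [L → . E ( T], [L → . E (], [L → . n F], [T → y . L y] }  — shift
  I12: { [T → y L . y] }  — shift
  I13: { [T → y L y .] }  — reduce
  I14: { [E → n F .], [F → F . ( T] }  — shift, reduce
  I15: { [F → . F ( T], [F → . y], [T → E n . F] }  — shift
  I16: { [F → F . ( T], [T → E n F .] }  — shift, reduce
  I17: { [T → ( L . n] }  — shift
  I18: { [T → ( L n .] }  — reduce
  I19: { [E → . n F], [L → E ( . T], [L → E ( .], [T → . ( L n], [T → . E n F], [T → . y L y] }  — shift, reduce
  I20: { [L → E ( T .] }  — reduce

I4 contains complete items [E → n F .], [L → n F .] — reduce-reduce conflict.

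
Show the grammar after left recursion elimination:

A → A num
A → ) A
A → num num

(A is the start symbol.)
A is directly left-recursive. The standard transformation for
  A → A α₁ | ... | A α_m | β₁ | ... | β_n
is
  A  → β₁ A' | ... | β_n A'
  A' → α₁ A' | ... | α_m A' | ε

A → ) A becomes A → ) A A'
A → num num becomes A → num num A'
A → A num becomes A' → num A'
Add A' → ε

Resulting grammar:
A → ) A A'
A → num num A'
A' → num A'
A' → ε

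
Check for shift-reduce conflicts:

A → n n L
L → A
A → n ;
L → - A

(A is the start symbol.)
No shift-reduce conflicts

Augment with A' → A and build the canonical LR(0) collection (I0 = CLOSURE({[A' → . A]}), then GOTO on every symbol after a dot until no new states appear). It has 9 states:
  I0: { [A → . n ;], [A → . n n L], [A' → . A] }  — shift
  I1: { [A' → A .] }  — accept
  I2: { [A → n . ;], [A → n . n L] }  — shift
  I3: { [A → n ; .] }  — reduce
  I4: { [A → . n ;], [A → . n n L], [A → n n . L], [L → . - A], [L → . A] }  — shift
  I5: { [A → . n ;], [A → . n n L], [L → - . A] }  — shift
  I6: { [L → A .] }  — reduce
  I7: { [A → n n L .] }  — reduce
  I8: { [L → - A .] }  — reduce

No state contains both a complete item and a shift item.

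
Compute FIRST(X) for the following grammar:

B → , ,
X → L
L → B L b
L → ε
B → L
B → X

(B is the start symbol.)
{ ',', 'b', ε }

To compute FIRST(X), examine every production with X on the left-hand side, reading each right-hand side left to right until a non-nullable symbol is reached.

FIRST sets of the other non-terminals involved (by the same procedure, iterated to a fixed point):
  FIRST(L) = { ',', 'b', ε }

From X → L:
  - L is a non-terminal: add FIRST(L) \ {ε} = { ',', 'b' }
    L is nullable and nothing follows, so the whole right-hand side can vanish: ε ∈ FIRST(X)

Collecting: FIRST(X) = { ',', 'b', ε }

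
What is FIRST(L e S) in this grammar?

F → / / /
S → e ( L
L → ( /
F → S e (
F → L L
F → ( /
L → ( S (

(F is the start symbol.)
FIRST sets of the non-terminals involved (from the grammar, by fixed-point iteration):
  FIRST(L) = { '(' }

To compute FIRST(L e S), process the symbols left to right:
Symbol L is a non-terminal. Add FIRST(L) \ {ε} = { '(' }
L is not nullable (ε ∉ FIRST(L)), so stop here.
FIRST(L e S) = { '(' }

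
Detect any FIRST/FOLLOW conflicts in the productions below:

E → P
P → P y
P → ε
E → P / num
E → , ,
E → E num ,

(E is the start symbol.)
Yes. E → E num ',' with FOLLOW(E) on { 'num' }; P → P y with FOLLOW(P) on { 'y' }

A FIRST/FOLLOW conflict occurs when a non-terminal N has a nullable alternative N → β (β ⇒* ε) and another alternative N → α with FIRST(α) ∩ FOLLOW(N) ≠ ∅: on such a lookahead the parser cannot decide between expanding α and letting N vanish via β.

Nullable non-terminals: E, P.
FIRST sets used below: FIRST(P) = { 'y', ε }, FIRST(E) = { ',', '/', 'num', 'y', ε }

E: nullable alternative(s) E → P; FOLLOW(E) = { $, 'num' }
  E → P: FIRST \ {ε} = { 'y' } — this is the only nullable alternative, skip
  E → P / num: FIRST \ {ε} = { '/', 'y' } — disjoint from FOLLOW(E)
  E → , ,: FIRST \ {ε} = { ',' } — disjoint from FOLLOW(E)
  E → E num ,: FIRST \ {ε} = { ',', '/', 'num', 'y' } — overlaps FOLLOW(E) on { 'num' }: CONFLICT

P: nullable alternative(s) P → ε; FOLLOW(P) = { $, '/', 'num', 'y' }
  P → P y: FIRST \ {ε} = { 'y' } — overlaps FOLLOW(P) on { 'y' }: CONFLICT
  P → ε: FIRST \ {ε} = { } — this is the only nullable alternative, skip

So the grammar has 2 FIRST/FOLLOW conflicts (marked CONFLICT above).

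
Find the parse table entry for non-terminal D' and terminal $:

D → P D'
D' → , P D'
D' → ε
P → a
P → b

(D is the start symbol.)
To find M[D', $], we find productions for D' where $ is in the predict set (PREDICT(N → α) = (FIRST(α) \ {ε}) ∪ (FOLLOW(N) if α ⇒* ε)).

Relevant sets:
  FOLLOW(D') = { $ }

D' → , P D': PREDICT = { ',' }
D' → ε: PREDICT = { $ }
  $ is in predict set, so this production goes in M[D', $]

M[D', $] = D' → ε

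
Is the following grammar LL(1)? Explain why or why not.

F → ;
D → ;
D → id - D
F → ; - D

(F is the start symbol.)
No. Predict set conflict for F: { ';' }

A grammar is LL(1) if for each non-terminal N with multiple productions, the predict sets of those productions are pairwise disjoint, where PREDICT(N → α) = (FIRST(α) \ {ε}) ∪ (FOLLOW(N) if α ⇒* ε).

For F:
  PREDICT(F → ';') = { ';' }
  PREDICT(F → ';' '-' D) = { ';' }
For D:
  PREDICT(D → ';') = { ';' }
  PREDICT(D → id '-' D) = { 'id' }

Conflict found: Predict set conflict for F: { ';' }
The grammar is NOT LL(1).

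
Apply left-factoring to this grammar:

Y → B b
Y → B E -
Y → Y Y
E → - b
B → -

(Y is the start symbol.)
Left-factoring transforms A → αβ₁ | αβ₂ into A → αA' and A' → β₁ | β₂
(α is the longest common prefix among the alternatives). Repeat until
no nonterminal has two alternatives with a common prefix.

Round 1: Y has alternatives sharing prefix 'B'. Introduce Y': Y → B Y'
  Add: Y' → b
  Add: Y' → E -

No remaining common prefixes — done.

Resulting grammar:
Y → B Y'
Y' → b
Y' → E -
Y → Y Y
E → - b
B → -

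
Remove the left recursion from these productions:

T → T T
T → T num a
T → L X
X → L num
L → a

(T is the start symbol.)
T is directly left-recursive. The standard transformation for
  A → A α₁ | ... | A α_m | β₁ | ... | β_n
is
  A  → β₁ A' | ... | β_n A'
  A' → α₁ A' | ... | α_m A' | ε

T → L X becomes T → L X T'
T → T T becomes T' → T T'
T → T num a becomes T' → num a T'
Add T' → ε

Productions for other non-terminals are unchanged:
  X → L num
  L → a

Resulting grammar:
T → L X T'
T' → T T'
T' → num a T'
T' → ε
X → L num
L → a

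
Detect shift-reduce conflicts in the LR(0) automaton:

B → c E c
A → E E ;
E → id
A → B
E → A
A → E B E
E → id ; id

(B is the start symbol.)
A shift-reduce conflict occurs when an LR(0) state has both:
  - a complete (reduce) item [A → α .] (dot at the end), and
  - a shift item [B → β . c γ] (dot before a terminal).

Augment with B' → B and build the canonical LR(0) collection (I0 = CLOSURE({[B' → . B]}), then GOTO on every symbol after a dot until no new states appear). It has 14 states:
  I0: { [B → . c E c], [B' → . B] }  — shift
  I1: { [B' → B .] }  — accept
  I2: { [A → . B], [A → . E B E], [A → . E E ;], [B → . c E c], [B → c . E c], [E → . A], [E → . id ; id], [E → . id] }  — shift
  I3: { [E → A .] }  — reduce
  I4: { [A → B .] }  — reduce
  I5: { [A → . B], [A → . E B E], [A → . E E ;], [A → E . B E], [A → E . E ;], [B → . c E c], [B → c E . c], [E → . A], [E → . id ; id], [E → . id] }  — shift
  I6: { [E → id . ; id], [E → id .] }  — shift, reduce
  I7: { [E → id ; . id] }  — shift
  I8: { [E → id ; id .] }  — reduce
  I9: { [A → . B], [A → . E B E], [A → . E E ;], [A → B .], [A → E B . E], [B → . c E c], [E → . A], [E → . id ; id], [E → . id] }  — shift, reduce
  I10: { [A → . B], [A → . E B E], [A → . E E ;], [A → E . B E], [A → E . E ;], [A → E E . ;], [B → . c E c], [E → . A], [E → . id ; id], [E → . id] }  — shift
  I11: { [A → . B], [A → . E B E], [A → . E E ;], [B → . c E c], [B → c . E c], [B → c E c .], [E → . A], [E → . id ; id], [E → . id] }  — shift, reduce
  I12: { [A → E E ; .] }  — reduce
  I13: { [A → . B], [A → . E B E], [A → . E E ;], [A → E . B E], [A → E . E ;], [A → E B E .], [B → . c E c], [E → . A], [E → . id ; id], [E → . id] }  — shift, reduce

I6 contains reduce item [E → id .] and shift item [E → id . ; id] — shift-reduce conflict.
I9 contains reduce item [A → B .] and shift items [B → . c E c], [E → . id], [E → . id ; id] — shift-reduce conflict.
I11 contains reduce item [B → c E c .] and shift items [B → . c E c], [E → . id], [E → . id ; id] — shift-reduce conflict.
I13 contains reduce item [A → E B E .] and shift items [B → . c E c], [E → . id], [E → . id ; id] — shift-reduce conflict.

Answer: Yes — I6: [E → id .] vs [E → id . ; id]; I9: [A → B .] vs [B → . c E c]; I11: [B → c E c .] vs [B → . c E c]; I13: [A → E B E .] vs [B → . c E c]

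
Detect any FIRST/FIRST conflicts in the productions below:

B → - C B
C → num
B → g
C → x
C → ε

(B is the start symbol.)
No FIRST/FIRST conflicts.

A FIRST/FIRST conflict occurs when two productions N → α and N → β for the same non-terminal have FIRST(α) ∩ FIRST(β) ≠ ∅ (with ε ∈ FIRST of a nullable right-hand side, so two nullable alternatives also conflict).

Productions for B:
  B → - C B: FIRST = { '-' }
  B → g: FIRST = { 'g' }
Productions for C:
  C → num: FIRST = { 'num' }
  C → x: FIRST = { 'x' }
  C → ε: FIRST = { ε }

All alternatives of each non-terminal have pairwise disjoint FIRST sets.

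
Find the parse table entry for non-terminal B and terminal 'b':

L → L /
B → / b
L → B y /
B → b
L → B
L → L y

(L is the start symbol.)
B → b

To find M[B, 'b'], we find productions for B where 'b' is in the predict set (PREDICT(N → α) = (FIRST(α) \ {ε}) ∪ (FOLLOW(N) if α ⇒* ε)).

B → / b: PREDICT = { '/' }
B → b: PREDICT = { 'b' }
  'b' is in predict set, so this production goes in M[B, 'b']

M[B, 'b'] = B → b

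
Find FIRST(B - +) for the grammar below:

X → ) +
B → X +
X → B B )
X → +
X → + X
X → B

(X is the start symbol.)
FIRST sets of the non-terminals involved (from the grammar, by fixed-point iteration):
  FIRST(B) = { ')', '+' }

To compute FIRST(B - +), process the symbols left to right:
Symbol B is a non-terminal. Add FIRST(B) \ {ε} = { ')', '+' }
B is not nullable (ε ∉ FIRST(B)), so stop here.
FIRST(B - +) = { ')', '+' }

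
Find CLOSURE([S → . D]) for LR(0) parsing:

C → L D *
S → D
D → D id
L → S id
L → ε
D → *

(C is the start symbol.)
{ [D → . *], [D → . D id], [S → . D] }

Start with: [S → . D]
  [S → . D] has the dot before D: add [D → . D id], [D → . *]
No further items can be added.

CLOSURE = { [D → . *], [D → . D id], [S → . D] }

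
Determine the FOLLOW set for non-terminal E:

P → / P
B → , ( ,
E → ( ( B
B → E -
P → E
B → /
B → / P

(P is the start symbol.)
To compute FOLLOW(E), find every occurrence of E on a right-hand side N → α E β: add FIRST(β) \ {ε}, and if β is empty or nullable also add FOLLOW(N). Iterate to a fixed point.

In B → E -: E is followed by '-', add FIRST('-') \ {ε} = { '-' }
In P → E: E is at the end, add FOLLOW(P)

The FOLLOW sets referred to above (computed the same way, to a fixed point):
  FOLLOW(P) = { $, '-' }

Taking the union: FOLLOW(E) = { $, '-' }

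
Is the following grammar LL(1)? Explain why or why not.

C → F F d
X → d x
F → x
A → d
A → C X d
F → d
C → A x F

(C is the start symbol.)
No. Predict set conflict for C: { 'd', 'x' }

Relevant sets:
  FIRST(F) = { 'd', 'x' }
  FIRST(A) = { 'd', 'x' }
  FIRST(C) = { 'd', 'x' }

For C:
  PREDICT(C → F F d) = { 'd', 'x' }
  PREDICT(C → A x F) = { 'd', 'x' }
For F:
  PREDICT(F → x) = { 'x' }
  PREDICT(F → d) = { 'd' }
For A:
  PREDICT(A → d) = { 'd' }
  PREDICT(A → C X d) = { 'd', 'x' }
X has a single production, so nothing to check there.

Conflict found: Predict set conflict for C: { 'd', 'x' }
The grammar is NOT LL(1).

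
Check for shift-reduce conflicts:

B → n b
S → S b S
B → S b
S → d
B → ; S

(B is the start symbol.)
Yes — I7: [B → S b .] vs [S → . d]; I8: [S → S b S .] vs [S → S . b S]; I10: [B → ; S .] vs [S → S . b S]

Augment with B' → B and build the canonical LR(0) collection (I0 = CLOSURE({[B' → . B]}), then GOTO on every symbol after a dot until no new states appear). It has 11 states:
  I0: { [B → . ; S], [B → . S b], [B → . n b], [B' → . B], [S → . S b S], [S → . d] }  — shift
  I1: { [B → ; . S], [S → . S b S], [S → . d] }  — shift
  I2: { [B' → B .] }  — accept
  I3: { [B → S . b], [S → S . b S] }  — shift
  I4: { [S → d .] }  — reduce
  I5: { [B → n . b] }  — shift
  I6: { [B → n b .] }  — reduce
  I7: { [B → S b .], [S → . S b S], [S → . d], [S → S b . S] }  — shift, reduce
  I8: { [S → S . b S], [S → S b S .] }  — shift, reduce
  I9: { [S → . S b S], [S → . d], [S → S b . S] }  — shift
  I10: { [B → ; S .], [S → S . b S] }  — shift, reduce

I7 contains reduce item [B → S b .] and shift item [S → . d] — shift-reduce conflict.
I8 contains reduce item [S → S b S .] and shift item [S → S . b S] — shift-reduce conflict.
I10 contains reduce item [B → ; S .] and shift item [S → S . b S] — shift-reduce conflict.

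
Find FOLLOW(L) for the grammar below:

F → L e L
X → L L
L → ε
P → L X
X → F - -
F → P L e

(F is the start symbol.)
{ $, '-', 'e' }

To compute FOLLOW(L), find every occurrence of L on a right-hand side N → α L β: add FIRST(β) \ {ε}, and if β is empty or nullable also add FOLLOW(N). Iterate to a fixed point.

In F → L e L: L is followed by e L, add FIRST(e L) \ {ε} = { 'e' }
In F → L e L: L is at the end, add FOLLOW(F)
In X → L L: L is followed by L, add FIRST(L) \ {ε} = { }
  L is nullable, so also add FOLLOW(X)
In X → L L: L is at the end, add FOLLOW(X)
In P → L X: L is followed by X, add FIRST(X) \ {ε} = { 'e' }
  X is nullable, so also add FOLLOW(P)
In F → P L e: L is followed by e, add FIRST(e) \ {ε} = { 'e' }

The FOLLOW sets referred to above (computed the same way, to a fixed point):
  FOLLOW(F) = { $, '-' }
  FOLLOW(X) = { 'e' }
  FOLLOW(P) = { 'e' }

Taking the union: FOLLOW(L) = { $, '-', 'e' }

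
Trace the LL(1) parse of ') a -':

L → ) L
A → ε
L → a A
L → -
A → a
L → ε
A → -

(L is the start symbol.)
Stack is shown with the top on the left.

Stack  Input    Action
----------------------
L $    ) a - $  output L → ) L
) L $  ) a - $  match ')'
L $    a - $    output L → a A
a A $  a - $    match 'a'
A $    - $      output A → -
- $    - $      match '-'
$      $        accept

The string is accepted.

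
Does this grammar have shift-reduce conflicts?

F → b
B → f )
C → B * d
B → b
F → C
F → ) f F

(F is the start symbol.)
A shift-reduce conflict occurs when an LR(0) state has both:
  - a complete (reduce) item [A → α .] (dot at the end), and
  - a shift item [B → β . c γ] (dot before a terminal).

Augment with F' → F and build the canonical LR(0) collection (I0 = CLOSURE({[F' → . F]}), then GOTO on every symbol after a dot until no new states appear). It has 12 states:
  I0: { [B → . b], [B → . f )], [C → . B * d], [F → . ) f F], [F → . C], [F → . b], [F' → . F] }  — shift
  I1: { [F → ) . f F] }  — shift
  I2: { [C → B . * d] }  — shift
  I3: { [F → C .] }  — reduce
  I4: { [F' → F .] }  — accept
  I5: { [B → b .], [F → b .] }  — 2 reduces
  I6: { [B → f . )] }  — shift
  I7: { [B → f ) .] }  — reduce
  I8: { [C → B * . d] }  — shift
  I9: { [C → B * d .] }  — reduce
  I10: { [B → . b], [B → . f )], [C → . B * d], [F → ) f . F], [F → . ) f F], [F → . C], [F → . b] }  — shift
  I11: { [F → ) f F .] }  — reduce

No state contains both a complete item and a shift item.

Answer: No shift-reduce conflicts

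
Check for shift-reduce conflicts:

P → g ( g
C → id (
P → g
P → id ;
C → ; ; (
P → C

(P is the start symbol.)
A shift-reduce conflict occurs when an LR(0) state has both:
  - a complete (reduce) item [A → α .] (dot at the end), and
  - a shift item [B → β . c γ] (dot before a terminal).

Augment with P' → P and build the canonical LR(0) collection (I0 = CLOSURE({[P' → . P]}), then GOTO on every symbol after a dot until no new states appear). It has 12 states:
  I0: { [C → . ; ; (], [C → . id (], [P → . C], [P → . g ( g], [P → . g], [P → . id ;], [P' → . P] }  — shift
  I1: { [C → ; . ; (] }  — shift
  I2: { [P → C .] }  — reduce
  I3: { [P' → P .] }  — accept
  I4: { [P → g . ( g], [P → g .] }  — shift, reduce
  I5: { [C → id . (], [P → id . ;] }  — shift
  I6: { [C → id ( .] }  — reduce
  I7: { [P → id ; .] }  — reduce
  I8: { [P → g ( . g] }  — shift
  I9: { [P → g ( g .] }  — reduce
  I10: { [C → ; ; . (] }  — shift
  I11: { [C → ; ; ( .] }  — reduce

I4 contains reduce item [P → g .] and shift item [P → g . ( g] — shift-reduce conflict.

Answer: Yes — I4: [P → g .] vs [P → g . ( g]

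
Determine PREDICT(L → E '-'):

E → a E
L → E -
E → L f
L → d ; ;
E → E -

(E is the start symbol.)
PREDICT(L → E '-') = (FIRST(RHS) \ {ε}) ∪ (FOLLOW(L) if ε ∈ FIRST(RHS), i.e. RHS ⇒* ε)
FIRST(E) = { 'a', 'd' }
FIRST(E '-') = { 'a', 'd' }
ε ∉ FIRST(E '-'), so FOLLOW(L) is not added.
PREDICT(L → E '-') = { 'a', 'd' }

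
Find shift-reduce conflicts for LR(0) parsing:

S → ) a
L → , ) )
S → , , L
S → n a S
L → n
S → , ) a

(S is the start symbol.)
A shift-reduce conflict occurs when an LR(0) state has both:
  - a complete (reduce) item [A → α .] (dot at the end), and
  - a shift item [B → β . c γ] (dot before a terminal).

Augment with S' → S and build the canonical LR(0) collection (I0 = CLOSURE({[S' → . S]}), then GOTO on every symbol after a dot until no new states appear). It has 16 states:
  I0: { [S → . ) a], [S → . , ) a], [S → . , , L], [S → . n a S], [S' → . S] }  — shift
  I1: { [S → ) . a] }  — shift
  I2: { [S → , . ) a], [S → , . , L] }  — shift
  I3: { [S' → S .] }  — accept
  I4: { [S → n . a S] }  — shift
  I5: { [S → . ) a], [S → . , ) a], [S → . , , L], [S → . n a S], [S → n a . S] }  — shift
  I6: { [S → n a S .] }  — reduce
  I7: { [S → , ) . a] }  — shift
  I8: { [L → . , ) )], [L → . n], [S → , , . L] }  — shift
  I9: { [L → , . ) )] }  — shift
  I10: { [S → , , L .] }  — reduce
  I11: { [L → n .] }  — reduce
  I12: { [L → , ) . )] }  — shift
  I13: { [L → , ) ) .] }  — reduce
  I14: { [S → , ) a .] }  — reduce
  I15: { [S → ) a .] }  — reduce

No state contains both a complete item and a shift item.

Answer: No shift-reduce conflicts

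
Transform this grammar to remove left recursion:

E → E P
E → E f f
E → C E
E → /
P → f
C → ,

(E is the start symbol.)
E → C E E'
E → / E'
E' → P E'
E' → f f E'
E' → ε
P → f
C → ,

E is directly left-recursive. The standard transformation for
  A → A α₁ | ... | A α_m | β₁ | ... | β_n
is
  A  → β₁ A' | ... | β_n A'
  A' → α₁ A' | ... | α_m A' | ε

E → C E becomes E → C E E'
E → / becomes E → / E'
E → E P becomes E' → P E'
E → E f f becomes E' → f f E'
Add E' → ε

Productions for other non-terminals are unchanged:
  P → f
  C → ,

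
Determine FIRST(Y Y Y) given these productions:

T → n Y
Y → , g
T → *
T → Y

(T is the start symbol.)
FIRST sets of the non-terminals involved (from the grammar, by fixed-point iteration):
  FIRST(Y) = { ',' }

To compute FIRST(Y Y Y), process the symbols left to right:
Symbol Y is a non-terminal. Add FIRST(Y) \ {ε} = { ',' }
Y is not nullable (ε ∉ FIRST(Y)), so stop here.
FIRST(Y Y Y) = { ',' }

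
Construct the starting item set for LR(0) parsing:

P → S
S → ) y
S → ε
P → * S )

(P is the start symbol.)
First, augment the grammar with P' → P
I₀ = CLOSURE({ [P' → . P] }):
  [P' → . P] has the dot before P: add [P → . S], [P → . * S )]
  [P → . S] has the dot before S: add [S → . ) y], [S → .]
No further items can be added.

I₀ = { [P → . * S )], [P → . S], [P' → . P], [S → . ) y], [S → .] }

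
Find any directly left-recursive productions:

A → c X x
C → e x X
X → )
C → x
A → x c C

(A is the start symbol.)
No direct left recursion

Direct left recursion occurs when N → N α for some non-terminal N (the right-hand side begins with the left-hand side itself).

A → c X x: starts with c
C → e x X: starts with e
X → ): starts with ')'
C → x: starts with x
A → x c C: starts with x

No direct left recursion found.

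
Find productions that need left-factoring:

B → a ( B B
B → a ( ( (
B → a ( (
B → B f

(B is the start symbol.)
Yes, B has productions with common prefix 'a ('

Left-factoring is needed when two productions for the same non-terminal
share a common prefix on the right-hand side.

Productions for B:
  B → a ( B B
  B → a ( ( (
  B → a ( (
  B → B f

Found common prefix 'a (' in productions for B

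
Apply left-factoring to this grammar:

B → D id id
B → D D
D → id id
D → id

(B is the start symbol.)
Left-factoring transforms A → αβ₁ | αβ₂ into A → αA' and A' → β₁ | β₂
(α is the longest common prefix among the alternatives). Repeat until
no nonterminal has two alternatives with a common prefix.

Round 1: B has alternatives sharing prefix 'D'. Introduce B': B → D B'
  Add: B' → id id
  Add: B' → D

Round 2: D has alternatives sharing prefix 'id'. Introduce D': D → id D'
  Add: D' → id
  Add: D' → ε

No remaining common prefixes — done.

Resulting grammar:
B → D B'
B' → id id
B' → D
D → id D'
D' → id
D' → ε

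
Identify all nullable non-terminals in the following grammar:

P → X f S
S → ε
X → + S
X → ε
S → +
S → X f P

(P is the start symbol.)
{ 'S', 'X' }

ε-productions: S → ε, X → ε
So S, X are immediately nullable.
No further non-terminal can be added: every production for the remaining non-terminals contains a terminal or a non-nullable non-terminal.
Nullable = { 'S', 'X' }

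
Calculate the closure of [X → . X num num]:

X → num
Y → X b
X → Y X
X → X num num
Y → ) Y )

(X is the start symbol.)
{ [X → . X num num], [X → . Y X], [X → . num], [Y → . ) Y )], [Y → . X b] }

To compute CLOSURE, for each item [A → α.Bβ] where B is a non-terminal, add [B → .γ] for all productions B → γ; repeat for the newly added items until nothing changes.

Start with: [X → . X num num]
  [X → . X num num] has the dot before X: add [X → . num], [X → . Y X]
  [X → . Y X] has the dot before Y: add [Y → . X b], [Y → . ) Y )]
No further items can be added.

CLOSURE = { [X → . X num num], [X → . Y X], [X → . num], [Y → . ) Y )], [Y → . X b] }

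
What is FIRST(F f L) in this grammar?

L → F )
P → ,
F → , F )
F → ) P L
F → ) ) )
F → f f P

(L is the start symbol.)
{ ')', ',', 'f' }

FIRST sets of the non-terminals involved (from the grammar, by fixed-point iteration):
  FIRST(F) = { ')', ',', 'f' }

To compute FIRST(F f L), process the symbols left to right:
Symbol F is a non-terminal. Add FIRST(F) \ {ε} = { ')', ',', 'f' }
F is not nullable (ε ∉ FIRST(F)), so stop here.
FIRST(F f L) = { ')', ',', 'f' }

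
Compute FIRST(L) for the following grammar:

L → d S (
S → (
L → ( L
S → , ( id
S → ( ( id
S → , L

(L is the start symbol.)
{ '(', 'd' }

To compute FIRST(L), examine every production with L on the left-hand side, reading each right-hand side left to right until a non-nullable symbol is reached.

From L → d S (:
  - d is a terminal: add 'd' and stop
From L → ( L:
  - '(' is a terminal: add '(' and stop

Collecting: FIRST(L) = { '(', 'd' }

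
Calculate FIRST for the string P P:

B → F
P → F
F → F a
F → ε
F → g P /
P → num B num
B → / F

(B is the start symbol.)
{ 'a', 'g', 'num', ε }

FIRST sets of the non-terminals involved (from the grammar, by fixed-point iteration):
  FIRST(P) = { 'a', 'g', 'num', ε }

To compute FIRST(P P), process the symbols left to right:
Symbol P is a non-terminal. Add FIRST(P) \ {ε} = { 'a', 'g', 'num' }
P is nullable (ε ∈ FIRST(P)), continue to the next symbol.
Symbol P is a non-terminal. Add FIRST(P) \ {ε} = { 'a', 'g', 'num' }
P is nullable (ε ∈ FIRST(P)), continue to the next symbol.
All symbols are nullable, so ε is in the result.
FIRST(P P) = { 'a', 'g', 'num', ε }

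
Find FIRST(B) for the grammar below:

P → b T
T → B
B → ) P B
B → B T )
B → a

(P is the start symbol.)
To compute FIRST(B), examine every production with B on the left-hand side, reading each right-hand side left to right until a non-nullable symbol is reached.

From B → ) P B:
  - ')' is a terminal: add ')' and stop
From B → B T ):
  - B is the symbol being defined: contributes nothing new
    B is not nullable, so stop
From B → a:
  - a is a terminal: add 'a' and stop

Collecting: FIRST(B) = { ')', 'a' }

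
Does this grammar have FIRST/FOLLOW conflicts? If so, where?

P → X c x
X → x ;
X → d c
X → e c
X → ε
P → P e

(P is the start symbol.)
No FIRST/FOLLOW conflicts.

A FIRST/FOLLOW conflict occurs when a non-terminal N has a nullable alternative N → β (β ⇒* ε) and another alternative N → α with FIRST(α) ∩ FOLLOW(N) ≠ ∅: on such a lookahead the parser cannot decide between expanding α and letting N vanish via β.

Nullable non-terminals: X.

X: nullable alternative(s) X → ε; FOLLOW(X) = { 'c' }
  X → x ;: FIRST \ {ε} = { 'x' } — disjoint from FOLLOW(X)
  X → d c: FIRST \ {ε} = { 'd' } — disjoint from FOLLOW(X)
  X → e c: FIRST \ {ε} = { 'e' } — disjoint from FOLLOW(X)
  X → ε: FIRST \ {ε} = { } — this is the only nullable alternative, skip

P has no nullable alternative, so no FIRST/FOLLOW check is needed there.

No FIRST/FOLLOW conflicts found.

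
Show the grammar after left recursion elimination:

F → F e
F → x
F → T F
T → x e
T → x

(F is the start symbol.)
F → x F'
F → T F F'
F' → e F'
F' → ε
T → x e
T → x

F is directly left-recursive. The standard transformation for
  A → A α₁ | ... | A α_m | β₁ | ... | β_n
is
  A  → β₁ A' | ... | β_n A'
  A' → α₁ A' | ... | α_m A' | ε

F → x becomes F → x F'
F → T F becomes F → T F F'
F → F e becomes F' → e F'
Add F' → ε

Productions for other non-terminals are unchanged:
  T → x e
  T → x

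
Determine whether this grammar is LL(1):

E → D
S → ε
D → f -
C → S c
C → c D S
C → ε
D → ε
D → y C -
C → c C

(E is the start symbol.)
A grammar is LL(1) if for each non-terminal N with multiple productions, the predict sets of those productions are pairwise disjoint, where PREDICT(N → α) = (FIRST(α) \ {ε}) ∪ (FOLLOW(N) if α ⇒* ε).

Relevant sets:
  FIRST(S) = { ε }
  FOLLOW(D) = { $, '-' }
  FOLLOW(C) = { '-' }

For D:
  PREDICT(D → f '-') = { 'f' }
  PREDICT(D → ε) = { $, '-' }
  PREDICT(D → y C '-') = { 'y' }
For C:
  PREDICT(C → S c) = { 'c' }
  PREDICT(C → c D S) = { 'c' }
  PREDICT(C → ε) = { '-' }
  PREDICT(C → c C) = { 'c' }
E, S have a single production, so nothing to check there.

Conflict found: Predict set conflict for C: { 'c' }
The grammar is NOT LL(1).

Answer: No. Predict set conflict for C: { 'c' }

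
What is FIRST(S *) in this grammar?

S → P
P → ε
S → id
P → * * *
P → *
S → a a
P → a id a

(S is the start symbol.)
FIRST sets of the non-terminals involved (from the grammar, by fixed-point iteration):
  FIRST(S) = { '*', 'a', 'id', ε }

To compute FIRST(S *), process the symbols left to right:
Symbol S is a non-terminal. Add FIRST(S) \ {ε} = { '*', 'a', 'id' }
S is nullable (ε ∈ FIRST(S)), continue to the next symbol.
Symbol * is a terminal. Add '*' and stop.
FIRST(S *) = { '*', 'a', 'id' }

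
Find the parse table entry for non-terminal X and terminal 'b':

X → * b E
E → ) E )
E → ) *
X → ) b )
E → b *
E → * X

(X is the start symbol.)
Empty (error entry)

To find M[X, 'b'], we find productions for X where 'b' is in the predict set (PREDICT(N → α) = (FIRST(α) \ {ε}) ∪ (FOLLOW(N) if α ⇒* ε)).

X → * b E: PREDICT = { '*' }
X → ) b ): PREDICT = { ')' }

M[X, 'b'] is empty (no production applies)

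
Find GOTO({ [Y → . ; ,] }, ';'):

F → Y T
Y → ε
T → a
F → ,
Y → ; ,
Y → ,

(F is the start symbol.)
GOTO(I, ';') = CLOSURE({ [A → αX.β] : [A → α.Xβ] ∈ I, X = ';' })

Items with dot before ';', with the dot advanced:
  [Y → . ; ,] → [Y → ; . ,]
Closure adds nothing (no advanced item has the dot before a non-terminal).

GOTO = { [Y → ; . ,] }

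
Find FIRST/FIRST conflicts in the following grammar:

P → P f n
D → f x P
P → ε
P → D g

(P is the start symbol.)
A FIRST/FIRST conflict occurs when two productions N → α and N → β for the same non-terminal have FIRST(α) ∩ FIRST(β) ≠ ∅ (with ε ∈ FIRST of a nullable right-hand side, so two nullable alternatives also conflict).

FIRST sets of the non-terminals at (or reachable through a nullable prefix from) the front of some alternative:
  FIRST(P) = { 'f', ε }
  FIRST(D) = { 'f' }

Productions for P:
  P → P f n: FIRST = { 'f' }
  P → ε: FIRST = { ε }
  P → D g: FIRST = { 'f' }
D has only one production, so no FIRST/FIRST conflict is possible there.

Conflict for P: P → P f n and P → D g
  Overlap: { 'f' }

Answer: Yes. P → P f n / P → D g on { 'f' }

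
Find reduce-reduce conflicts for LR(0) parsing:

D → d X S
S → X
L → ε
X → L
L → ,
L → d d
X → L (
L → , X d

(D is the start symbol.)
Yes — I3: [L → .] vs [L → , .]

Augment with D' → D and build the canonical LR(0) collection (I0 = CLOSURE({[D' → . D]}), then GOTO on every symbol after a dot until no new states appear). It has 13 states:
  I0: { [D → . d X S], [D' → . D] }  — shift
  I1: { [D' → D .] }  — accept
  I2: { [D → d . X S], [L → . , X d], [L → . ,], [L → . d d], [L → .], [X → . L (], [X → . L] }  — shift, reduce
  I3: { [L → , . X d], [L → , .], [L → . , X d], [L → . ,], [L → . d d], [L → .], [X → . L (], [X → . L] }  — shift, 2 reduces
  I4: { [X → L . (], [X → L .] }  — shift, reduce
  I5: { [D → d X . S], [L → . , X d], [L → . ,], [L → . d d], [L → .], [S → . X], [X → . L (], [X → . L] }  — shift, reduce
  I6: { [L → d . d] }  — shift
  I7: { [L → d d .] }  — reduce
  I8: { [D → d X S .] }  — reduce
  I9: { [S → X .] }  — reduce
  I10: { [X → L ( .] }  — reduce
  I11: { [L → , X . d] }  — shift
  I12: { [L → , X d .] }  — reduce

I3 contains complete items [L → .], [L → , .] — reduce-reduce conflict.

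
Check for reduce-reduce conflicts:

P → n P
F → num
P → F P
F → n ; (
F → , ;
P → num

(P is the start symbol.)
A reduce-reduce conflict occurs when an LR(0) state has two complete items [A → α .] and [B → β .] — both call for a reduction, and with no lookahead the parser cannot choose between them.

Augment with P' → P and build the canonical LR(0) collection (I0 = CLOSURE({[P' → . P]}), then GOTO on every symbol after a dot until no new states appear). It has 11 states:
  I0: { [F → . , ;], [F → . n ; (], [F → . num], [P → . F P], [P → . n P], [P → . num], [P' → . P] }  — shift
  I1: { [F → , . ;] }  — shift
  I2: { [F → . , ;], [F → . n ; (], [F → . num], [P → . F P], [P → . n P], [P → . num], [P → F . P] }  — shift
  I3: { [P' → P .] }  — accept
  I4: { [F → . , ;], [F → . n ; (], [F → . num], [F → n . ; (], [P → . F P], [P → . n P], [P → . num], [P → n . P] }  — shift
  I5: { [F → num .], [P → num .] }  — 2 reduces
  I6: { [F → n ; . (] }  — shift
  I7: { [P → n P .] }  — reduce
  I8: { [F → n ; ( .] }  — reduce
  I9: { [P → F P .] }  — reduce
  I10: { [F → , ; .] }  — reduce

I5 contains complete items [F → num .], [P → num .] — reduce-reduce conflict.

Answer: Yes — I5: [F → num .] vs [P → num .]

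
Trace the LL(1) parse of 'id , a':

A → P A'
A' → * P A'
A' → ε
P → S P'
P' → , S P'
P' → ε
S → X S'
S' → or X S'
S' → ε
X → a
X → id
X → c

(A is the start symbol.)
LL(1) parsing maintains a stack (initially the start symbol over $) and the input. At each step: if the stack top is a terminal, match it against the current input token; if it is a non-terminal N, replace it with the RHS of M[N, lookahead] (the unique production whose predict set contains the lookahead).

Stack is shown with the top on the left.

Stack          Input     Action
-------------------------------
A $            id , a $  output A → P A'
P A' $         id , a $  output P → S P'
S P' A' $      id , a $  output S → X S'
X S' P' A' $   id , a $  output X → id
id S' P' A' $  id , a $  match 'id'
S' P' A' $     , a $     output S' → ε
P' A' $        , a $     output P' → , S P'
, S P' A' $    , a $     match ','
S P' A' $      a $       output S → X S'
X S' P' A' $   a $       output X → a
a S' P' A' $   a $       match 'a'
S' P' A' $     $         output S' → ε
P' A' $        $         output P' → ε
A' $           $         output A' → ε
$              $         accept

The string is accepted.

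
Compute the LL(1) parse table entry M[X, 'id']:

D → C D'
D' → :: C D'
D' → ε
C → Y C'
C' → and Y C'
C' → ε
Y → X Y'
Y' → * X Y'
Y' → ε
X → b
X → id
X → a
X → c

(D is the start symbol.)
To find M[X, 'id'], we find productions for X where 'id' is in the predict set (PREDICT(N → α) = (FIRST(α) \ {ε}) ∪ (FOLLOW(N) if α ⇒* ε)).

X → b: PREDICT = { 'b' }
X → id: PREDICT = { 'id' }
  'id' is in predict set, so this production goes in M[X, 'id']
X → a: PREDICT = { 'a' }
X → c: PREDICT = { 'c' }

M[X, 'id'] = X → id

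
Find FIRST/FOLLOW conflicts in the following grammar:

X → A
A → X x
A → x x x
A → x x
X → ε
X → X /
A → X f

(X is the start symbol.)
Yes. X → A with FOLLOW(X) on { '/', 'f', 'x' }; X → X '/' with FOLLOW(X) on { '/', 'f', 'x' }

A FIRST/FOLLOW conflict occurs when a non-terminal N has a nullable alternative N → β (β ⇒* ε) and another alternative N → α with FIRST(α) ∩ FOLLOW(N) ≠ ∅: on such a lookahead the parser cannot decide between expanding α and letting N vanish via β.

Nullable non-terminals: X.
FIRST sets used below: FIRST(A) = { '/', 'f', 'x' }, FIRST(X) = { '/', 'f', 'x', ε }

X: nullable alternative(s) X → ε; FOLLOW(X) = { $, '/', 'f', 'x' }
  X → A: FIRST \ {ε} = { '/', 'f', 'x' } — overlaps FOLLOW(X) on { '/', 'f', 'x' }: CONFLICT
  X → ε: FIRST \ {ε} = { } — this is the only nullable alternative, skip
  X → X /: FIRST \ {ε} = { '/', 'f', 'x' } — overlaps FOLLOW(X) on { '/', 'f', 'x' }: CONFLICT

A has no nullable alternative, so no FIRST/FOLLOW check is needed there.

So the grammar has 2 FIRST/FOLLOW conflicts (marked CONFLICT above).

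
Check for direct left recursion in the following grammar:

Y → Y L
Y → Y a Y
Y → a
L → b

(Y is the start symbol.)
Yes, Y is left-recursive

Direct left recursion occurs when N → N α for some non-terminal N (the right-hand side begins with the left-hand side itself).

Y → Y L: LEFT RECURSIVE (starts with Y)
Y → Y a Y: LEFT RECURSIVE (starts with Y)
Y → a: starts with a
L → b: starts with b

The grammar has direct left recursion on: Y.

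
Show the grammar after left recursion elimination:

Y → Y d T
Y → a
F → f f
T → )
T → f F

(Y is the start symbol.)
Y is directly left-recursive. The standard transformation for
  A → A α₁ | ... | A α_m | β₁ | ... | β_n
is
  A  → β₁ A' | ... | β_n A'
  A' → α₁ A' | ... | α_m A' | ε

Y → a becomes Y → a Y'
Y → Y d T becomes Y' → d T Y'
Add Y' → ε

Productions for other non-terminals are unchanged:
  F → f f
  T → )
  T → f F

Resulting grammar:
Y → a Y'
Y' → d T Y'
Y' → ε
F → f f
T → )
T → f F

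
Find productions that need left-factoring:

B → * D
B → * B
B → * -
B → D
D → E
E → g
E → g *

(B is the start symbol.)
Yes, B has productions with common prefix '*'; E has productions with common prefix 'g'

Left-factoring is needed when two productions for the same non-terminal
share a common prefix on the right-hand side.

Productions for B:
  B → * D
  B → * B
  B → * -
  B → D
Productions for E:
  E → g
  E → g *

Found common prefix '*' in productions for B
Found common prefix 'g' in productions for E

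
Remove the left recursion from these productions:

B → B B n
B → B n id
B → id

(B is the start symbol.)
B is directly left-recursive. The standard transformation for
  A → A α₁ | ... | A α_m | β₁ | ... | β_n
is
  A  → β₁ A' | ... | β_n A'
  A' → α₁ A' | ... | α_m A' | ε

B → id becomes B → id B'
B → B B n becomes B' → B n B'
B → B n id becomes B' → n id B'
Add B' → ε

Resulting grammar:
B → id B'
B' → B n B'
B' → n id B'
B' → ε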